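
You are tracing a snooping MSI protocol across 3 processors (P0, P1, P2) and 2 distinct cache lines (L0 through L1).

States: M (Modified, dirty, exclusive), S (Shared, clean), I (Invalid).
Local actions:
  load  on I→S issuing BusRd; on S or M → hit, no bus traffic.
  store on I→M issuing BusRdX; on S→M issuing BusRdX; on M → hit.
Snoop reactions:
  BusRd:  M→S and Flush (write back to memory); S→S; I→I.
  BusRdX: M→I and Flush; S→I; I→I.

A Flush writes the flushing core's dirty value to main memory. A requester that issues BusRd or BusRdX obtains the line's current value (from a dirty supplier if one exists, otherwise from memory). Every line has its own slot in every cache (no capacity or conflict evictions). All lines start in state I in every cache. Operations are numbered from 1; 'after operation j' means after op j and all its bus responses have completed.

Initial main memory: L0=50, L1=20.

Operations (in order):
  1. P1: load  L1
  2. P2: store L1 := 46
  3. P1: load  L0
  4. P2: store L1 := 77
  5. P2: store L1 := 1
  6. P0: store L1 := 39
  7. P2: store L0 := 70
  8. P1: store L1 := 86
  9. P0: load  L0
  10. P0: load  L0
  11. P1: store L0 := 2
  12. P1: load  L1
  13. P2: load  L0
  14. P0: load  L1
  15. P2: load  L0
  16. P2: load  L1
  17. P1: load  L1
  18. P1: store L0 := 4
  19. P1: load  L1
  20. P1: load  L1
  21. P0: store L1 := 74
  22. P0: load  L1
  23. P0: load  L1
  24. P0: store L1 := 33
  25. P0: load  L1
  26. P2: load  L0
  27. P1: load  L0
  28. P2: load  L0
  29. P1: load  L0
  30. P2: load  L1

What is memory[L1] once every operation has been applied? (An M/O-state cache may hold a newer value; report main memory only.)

[1] P1: load  L1 | P0:I, P1:S(20), P2:I | bus: BusRd
[2] P2: store L1 := 46 | P0:I, P1:I, P2:M(46) | bus: BusRdX
[3] P1: load  L0 | P0:I, P1:S(50), P2:I | bus: BusRd
[4] P2: store L1 := 77 | P0:I, P1:I, P2:M(77) | bus: none
[5] P2: store L1 := 1 | P0:I, P1:I, P2:M(1) | bus: none
[6] P0: store L1 := 39 | P0:M(39), P1:I, P2:I | bus: BusRdX,Flush
[7] P2: store L0 := 70 | P0:I, P1:I, P2:M(70) | bus: BusRdX
[8] P1: store L1 := 86 | P0:I, P1:M(86), P2:I | bus: BusRdX,Flush
[9] P0: load  L0 | P0:S(70), P1:I, P2:S(70) | bus: BusRd,Flush
[10] P0: load  L0 | P0:S(70), P1:I, P2:S(70) | bus: none
[11] P1: store L0 := 2 | P0:I, P1:M(2), P2:I | bus: BusRdX
[12] P1: load  L1 | P0:I, P1:M(86), P2:I | bus: none
[13] P2: load  L0 | P0:I, P1:S(2), P2:S(2) | bus: BusRd,Flush
[14] P0: load  L1 | P0:S(86), P1:S(86), P2:I | bus: BusRd,Flush
[15] P2: load  L0 | P0:I, P1:S(2), P2:S(2) | bus: none
[16] P2: load  L1 | P0:S(86), P1:S(86), P2:S(86) | bus: BusRd
[17] P1: load  L1 | P0:S(86), P1:S(86), P2:S(86) | bus: none
[18] P1: store L0 := 4 | P0:I, P1:M(4), P2:I | bus: BusRdX
[19] P1: load  L1 | P0:S(86), P1:S(86), P2:S(86) | bus: none
[20] P1: load  L1 | P0:S(86), P1:S(86), P2:S(86) | bus: none
[21] P0: store L1 := 74 | P0:M(74), P1:I, P2:I | bus: BusRdX
[22] P0: load  L1 | P0:M(74), P1:I, P2:I | bus: none
[23] P0: load  L1 | P0:M(74), P1:I, P2:I | bus: none
[24] P0: store L1 := 33 | P0:M(33), P1:I, P2:I | bus: none
[25] P0: load  L1 | P0:M(33), P1:I, P2:I | bus: none
[26] P2: load  L0 | P0:I, P1:S(4), P2:S(4) | bus: BusRd,Flush
[27] P1: load  L0 | P0:I, P1:S(4), P2:S(4) | bus: none
[28] P2: load  L0 | P0:I, P1:S(4), P2:S(4) | bus: none
[29] P1: load  L0 | P0:I, P1:S(4), P2:S(4) | bus: none
[30] P2: load  L1 | P0:S(33), P1:I, P2:S(33) | bus: BusRd,Flush

memory[L1] = 33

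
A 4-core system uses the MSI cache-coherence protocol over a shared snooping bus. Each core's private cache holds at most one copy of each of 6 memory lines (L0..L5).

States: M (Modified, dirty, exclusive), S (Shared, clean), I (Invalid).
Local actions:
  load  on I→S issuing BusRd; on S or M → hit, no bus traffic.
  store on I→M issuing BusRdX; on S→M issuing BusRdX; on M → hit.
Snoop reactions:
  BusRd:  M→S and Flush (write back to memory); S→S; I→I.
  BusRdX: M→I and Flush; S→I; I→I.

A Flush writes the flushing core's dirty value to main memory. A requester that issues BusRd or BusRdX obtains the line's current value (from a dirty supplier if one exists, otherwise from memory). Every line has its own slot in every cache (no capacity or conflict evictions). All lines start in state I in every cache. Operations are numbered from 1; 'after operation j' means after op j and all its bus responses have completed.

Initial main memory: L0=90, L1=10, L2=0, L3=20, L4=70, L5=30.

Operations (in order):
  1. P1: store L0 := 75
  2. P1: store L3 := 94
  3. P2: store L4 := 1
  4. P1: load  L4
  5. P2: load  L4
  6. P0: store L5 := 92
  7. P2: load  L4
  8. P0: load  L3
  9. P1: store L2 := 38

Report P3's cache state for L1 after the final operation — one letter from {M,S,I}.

state = I

1. P1: store L0 := 75  bus=[BusRdX]  L0: P0=I P1=M P2=I P3=I  mem[L0]=90
2. P1: store L3 := 94  bus=[BusRdX]  L3: P0=I P1=M P2=I P3=I  mem[L3]=20
3. P2: store L4 := 1  bus=[BusRdX]  L4: P0=I P1=I P2=M P3=I  mem[L4]=70
4. P1: load  L4  bus=[BusRd,Flush]  L4: P0=I P1=S P2=S P3=I  mem[L4]=1
5. P2: load  L4  bus=[-]  L4: P0=I P1=S P2=S P3=I  mem[L4]=1
6. P0: store L5 := 92  bus=[BusRdX]  L5: P0=M P1=I P2=I P3=I  mem[L5]=30
7. P2: load  L4  bus=[-]  L4: P0=I P1=S P2=S P3=I  mem[L4]=1
8. P0: load  L3  bus=[BusRd,Flush]  L3: P0=S P1=S P2=I P3=I  mem[L3]=94
9. P1: store L2 := 38  bus=[BusRdX]  L2: P0=I P1=M P2=I P3=I  mem[L2]=0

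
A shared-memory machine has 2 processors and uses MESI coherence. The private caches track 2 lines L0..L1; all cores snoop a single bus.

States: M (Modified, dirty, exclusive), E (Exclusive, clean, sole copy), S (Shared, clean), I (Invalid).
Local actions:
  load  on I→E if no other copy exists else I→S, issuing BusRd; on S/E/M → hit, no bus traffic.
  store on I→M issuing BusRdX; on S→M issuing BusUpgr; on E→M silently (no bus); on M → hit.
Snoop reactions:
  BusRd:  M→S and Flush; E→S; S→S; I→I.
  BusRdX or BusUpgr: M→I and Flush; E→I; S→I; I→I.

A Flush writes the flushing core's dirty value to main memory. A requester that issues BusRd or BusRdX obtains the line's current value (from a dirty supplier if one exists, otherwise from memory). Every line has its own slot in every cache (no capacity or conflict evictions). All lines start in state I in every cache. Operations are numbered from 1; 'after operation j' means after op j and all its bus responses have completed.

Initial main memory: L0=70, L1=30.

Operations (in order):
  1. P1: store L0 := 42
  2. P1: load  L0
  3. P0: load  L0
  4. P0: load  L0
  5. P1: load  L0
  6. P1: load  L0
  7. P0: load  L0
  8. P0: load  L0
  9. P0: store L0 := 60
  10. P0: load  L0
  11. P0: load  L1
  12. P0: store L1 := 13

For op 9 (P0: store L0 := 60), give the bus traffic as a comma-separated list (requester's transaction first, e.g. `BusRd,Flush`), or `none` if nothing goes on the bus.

bus = BusUpgr

  op1 P1: store L0 := 42 → I/M on L0; bus BusRdX; mem=70
  op2 P1: load  L0 → I/M on L0; bus (none); mem=70
  op3 P0: load  L0 → S/S on L0; bus BusRd Flush; mem=42
  op4 P0: load  L0 → S/S on L0; bus (none); mem=42
  op5 P1: load  L0 → S/S on L0; bus (none); mem=42
  op6 P1: load  L0 → S/S on L0; bus (none); mem=42
  op7 P0: load  L0 → S/S on L0; bus (none); mem=42
  op8 P0: load  L0 → S/S on L0; bus (none); mem=42
  op9 P0: store L0 := 60 → M/I on L0; bus BusUpgr; mem=42
  op10 P0: load  L0 → M/I on L0; bus (none); mem=42
  op11 P0: load  L1 → E/I on L1; bus BusRd; mem=30
  op12 P0: store L1 := 13 → M/I on L1; bus (none); mem=30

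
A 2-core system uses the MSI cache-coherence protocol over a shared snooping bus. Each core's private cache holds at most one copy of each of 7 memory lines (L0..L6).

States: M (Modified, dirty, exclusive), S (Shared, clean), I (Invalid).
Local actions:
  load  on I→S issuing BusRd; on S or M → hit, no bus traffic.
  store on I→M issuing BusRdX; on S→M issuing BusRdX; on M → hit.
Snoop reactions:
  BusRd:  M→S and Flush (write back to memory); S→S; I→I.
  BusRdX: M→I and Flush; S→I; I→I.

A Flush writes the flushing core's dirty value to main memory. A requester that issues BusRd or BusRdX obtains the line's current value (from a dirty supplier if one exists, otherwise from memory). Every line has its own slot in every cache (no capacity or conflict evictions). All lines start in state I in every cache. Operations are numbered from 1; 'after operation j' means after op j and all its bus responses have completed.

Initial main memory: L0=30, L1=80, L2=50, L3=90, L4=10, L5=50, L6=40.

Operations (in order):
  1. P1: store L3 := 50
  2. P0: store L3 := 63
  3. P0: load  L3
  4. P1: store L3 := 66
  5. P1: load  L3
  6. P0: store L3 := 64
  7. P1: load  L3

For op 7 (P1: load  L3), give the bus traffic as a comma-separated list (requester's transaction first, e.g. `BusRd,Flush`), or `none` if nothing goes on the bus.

[1] P1: store L3 := 50 | P0:I, P1:M(50) | bus: BusRdX
[2] P0: store L3 := 63 | P0:M(63), P1:I | bus: BusRdX,Flush
[3] P0: load  L3 | P0:M(63), P1:I | bus: none
[4] P1: store L3 := 66 | P0:I, P1:M(66) | bus: BusRdX,Flush
[5] P1: load  L3 | P0:I, P1:M(66) | bus: none
[6] P0: store L3 := 64 | P0:M(64), P1:I | bus: BusRdX,Flush
[7] P1: load  L3 | P0:S(64), P1:S(64) | bus: BusRd,Flush

bus = BusRd,Flush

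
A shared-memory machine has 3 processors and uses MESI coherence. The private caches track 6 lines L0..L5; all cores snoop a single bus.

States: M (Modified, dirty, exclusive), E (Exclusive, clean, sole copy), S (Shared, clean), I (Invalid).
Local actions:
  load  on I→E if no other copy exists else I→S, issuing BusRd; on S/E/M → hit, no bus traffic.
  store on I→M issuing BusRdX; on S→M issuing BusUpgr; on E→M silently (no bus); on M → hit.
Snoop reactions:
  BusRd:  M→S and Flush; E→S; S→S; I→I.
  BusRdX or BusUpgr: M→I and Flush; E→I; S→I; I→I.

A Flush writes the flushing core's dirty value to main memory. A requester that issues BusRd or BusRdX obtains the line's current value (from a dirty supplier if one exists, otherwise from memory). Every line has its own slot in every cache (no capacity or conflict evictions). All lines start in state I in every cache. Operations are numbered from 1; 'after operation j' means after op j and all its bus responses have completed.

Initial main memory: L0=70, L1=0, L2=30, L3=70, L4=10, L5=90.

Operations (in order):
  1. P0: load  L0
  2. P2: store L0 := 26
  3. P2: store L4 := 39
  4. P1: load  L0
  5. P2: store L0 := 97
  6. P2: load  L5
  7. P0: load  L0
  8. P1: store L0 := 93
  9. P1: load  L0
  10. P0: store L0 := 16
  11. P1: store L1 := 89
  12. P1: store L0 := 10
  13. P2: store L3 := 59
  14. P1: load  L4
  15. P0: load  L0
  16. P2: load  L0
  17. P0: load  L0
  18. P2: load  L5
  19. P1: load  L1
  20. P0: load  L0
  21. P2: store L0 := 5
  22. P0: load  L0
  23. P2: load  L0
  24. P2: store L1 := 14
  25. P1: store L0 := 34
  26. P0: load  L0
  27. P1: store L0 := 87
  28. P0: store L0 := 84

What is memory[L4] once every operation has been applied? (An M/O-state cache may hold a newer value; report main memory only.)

step 1: P0: load  L0  ⟶  EII  (L0)  txn=BusRd  M[L0]=70
step 2: P2: store L0 := 26  ⟶  IIM  (L0)  txn=BusRdX  M[L0]=70
step 3: P2: store L4 := 39  ⟶  IIM  (L4)  txn=BusRdX  M[L4]=10
step 4: P1: load  L0  ⟶  ISS  (L0)  txn=BusRd+Flush  M[L0]=26
step 5: P2: store L0 := 97  ⟶  IIM  (L0)  txn=BusUpgr  M[L0]=26
step 6: P2: load  L5  ⟶  IIE  (L5)  txn=BusRd  M[L5]=90
step 7: P0: load  L0  ⟶  SIS  (L0)  txn=BusRd+Flush  M[L0]=97
step 8: P1: store L0 := 93  ⟶  IMI  (L0)  txn=BusRdX  M[L0]=97
step 9: P1: load  L0  ⟶  IMI  (L0)  txn=∅  M[L0]=97
step 10: P0: store L0 := 16  ⟶  MII  (L0)  txn=BusRdX+Flush  M[L0]=93
step 11: P1: store L1 := 89  ⟶  IMI  (L1)  txn=BusRdX  M[L1]=0
step 12: P1: store L0 := 10  ⟶  IMI  (L0)  txn=BusRdX+Flush  M[L0]=16
step 13: P2: store L3 := 59  ⟶  IIM  (L3)  txn=BusRdX  M[L3]=70
step 14: P1: load  L4  ⟶  ISS  (L4)  txn=BusRd+Flush  M[L4]=39
step 15: P0: load  L0  ⟶  SSI  (L0)  txn=BusRd+Flush  M[L0]=10
step 16: P2: load  L0  ⟶  SSS  (L0)  txn=BusRd  M[L0]=10
step 17: P0: load  L0  ⟶  SSS  (L0)  txn=∅  M[L0]=10
step 18: P2: load  L5  ⟶  IIE  (L5)  txn=∅  M[L5]=90
step 19: P1: load  L1  ⟶  IMI  (L1)  txn=∅  M[L1]=0
step 20: P0: load  L0  ⟶  SSS  (L0)  txn=∅  M[L0]=10
step 21: P2: store L0 := 5  ⟶  IIM  (L0)  txn=BusUpgr  M[L0]=10
step 22: P0: load  L0  ⟶  SIS  (L0)  txn=BusRd+Flush  M[L0]=5
step 23: P2: load  L0  ⟶  SIS  (L0)  txn=∅  M[L0]=5
step 24: P2: store L1 := 14  ⟶  IIM  (L1)  txn=BusRdX+Flush  M[L1]=89
step 25: P1: store L0 := 34  ⟶  IMI  (L0)  txn=BusRdX  M[L0]=5
step 26: P0: load  L0  ⟶  SSI  (L0)  txn=BusRd+Flush  M[L0]=34
step 27: P1: store L0 := 87  ⟶  IMI  (L0)  txn=BusUpgr  M[L0]=34
step 28: P0: store L0 := 84  ⟶  MII  (L0)  txn=BusRdX+Flush  M[L0]=87

memory[L4] = 39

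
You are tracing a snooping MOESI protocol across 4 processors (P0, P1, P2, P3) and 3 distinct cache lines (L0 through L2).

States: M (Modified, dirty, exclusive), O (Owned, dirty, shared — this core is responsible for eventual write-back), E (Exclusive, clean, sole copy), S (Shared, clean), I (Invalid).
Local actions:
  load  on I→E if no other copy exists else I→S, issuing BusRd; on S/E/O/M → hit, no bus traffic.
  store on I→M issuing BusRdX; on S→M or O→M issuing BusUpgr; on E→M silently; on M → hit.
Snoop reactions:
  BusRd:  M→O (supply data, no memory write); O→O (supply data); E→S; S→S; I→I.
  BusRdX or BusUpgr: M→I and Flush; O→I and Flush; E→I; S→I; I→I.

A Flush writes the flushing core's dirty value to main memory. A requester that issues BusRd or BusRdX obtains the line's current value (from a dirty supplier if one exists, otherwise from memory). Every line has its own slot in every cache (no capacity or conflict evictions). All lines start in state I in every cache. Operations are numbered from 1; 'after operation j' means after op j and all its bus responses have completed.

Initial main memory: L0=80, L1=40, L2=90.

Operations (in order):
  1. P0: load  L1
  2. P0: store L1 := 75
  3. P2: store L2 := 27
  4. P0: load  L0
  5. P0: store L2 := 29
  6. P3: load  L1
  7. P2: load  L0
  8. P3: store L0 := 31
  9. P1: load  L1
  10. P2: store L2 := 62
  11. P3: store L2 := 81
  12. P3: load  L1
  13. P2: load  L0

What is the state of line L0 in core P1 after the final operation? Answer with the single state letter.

state = I

[1] P0: load  L1 | P0:E(40), P1:I, P2:I, P3:I | bus: BusRd
[2] P0: store L1 := 75 | P0:M(75), P1:I, P2:I, P3:I | bus: none
[3] P2: store L2 := 27 | P0:I, P1:I, P2:M(27), P3:I | bus: BusRdX
[4] P0: load  L0 | P0:E(80), P1:I, P2:I, P3:I | bus: BusRd
[5] P0: store L2 := 29 | P0:M(29), P1:I, P2:I, P3:I | bus: BusRdX,Flush
[6] P3: load  L1 | P0:O(75), P1:I, P2:I, P3:S(75) | bus: BusRd
[7] P2: load  L0 | P0:S(80), P1:I, P2:S(80), P3:I | bus: BusRd
[8] P3: store L0 := 31 | P0:I, P1:I, P2:I, P3:M(31) | bus: BusRdX
[9] P1: load  L1 | P0:O(75), P1:S(75), P2:I, P3:S(75) | bus: BusRd
[10] P2: store L2 := 62 | P0:I, P1:I, P2:M(62), P3:I | bus: BusRdX,Flush
[11] P3: store L2 := 81 | P0:I, P1:I, P2:I, P3:M(81) | bus: BusRdX,Flush
[12] P3: load  L1 | P0:O(75), P1:S(75), P2:I, P3:S(75) | bus: none
[13] P2: load  L0 | P0:I, P1:I, P2:S(31), P3:O(31) | bus: BusRd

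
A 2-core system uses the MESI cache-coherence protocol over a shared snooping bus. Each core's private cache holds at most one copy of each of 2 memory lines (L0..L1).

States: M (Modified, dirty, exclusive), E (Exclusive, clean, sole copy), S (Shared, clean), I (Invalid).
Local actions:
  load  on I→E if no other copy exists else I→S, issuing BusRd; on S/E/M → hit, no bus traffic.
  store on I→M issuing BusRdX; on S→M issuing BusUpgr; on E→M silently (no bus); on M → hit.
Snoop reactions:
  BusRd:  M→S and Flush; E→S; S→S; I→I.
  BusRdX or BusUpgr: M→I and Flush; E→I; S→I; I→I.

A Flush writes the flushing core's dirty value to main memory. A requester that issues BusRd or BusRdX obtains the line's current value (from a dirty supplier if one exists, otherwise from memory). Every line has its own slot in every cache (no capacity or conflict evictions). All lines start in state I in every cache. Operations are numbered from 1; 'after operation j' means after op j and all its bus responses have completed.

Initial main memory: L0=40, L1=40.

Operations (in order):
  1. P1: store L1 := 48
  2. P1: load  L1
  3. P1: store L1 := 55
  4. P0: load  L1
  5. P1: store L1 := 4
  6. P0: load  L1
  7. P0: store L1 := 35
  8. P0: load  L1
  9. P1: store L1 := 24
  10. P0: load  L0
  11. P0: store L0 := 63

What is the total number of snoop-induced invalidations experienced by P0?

invalidations = 2

  op1 P1: store L1 := 48 → I/M on L1; bus BusRdX; mem=40
  op2 P1: load  L1 → I/M on L1; bus (none); mem=40
  op3 P1: store L1 := 55 → I/M on L1; bus (none); mem=40
  op4 P0: load  L1 → S/S on L1; bus BusRd Flush; mem=55
  op5 P1: store L1 := 4 → I/M on L1; bus BusUpgr; mem=55
  op6 P0: load  L1 → S/S on L1; bus BusRd Flush; mem=4
  op7 P0: store L1 := 35 → M/I on L1; bus BusUpgr; mem=4
  op8 P0: load  L1 → M/I on L1; bus (none); mem=4
  op9 P1: store L1 := 24 → I/M on L1; bus BusRdX Flush; mem=35
  op10 P0: load  L0 → E/I on L0; bus BusRd; mem=40
  op11 P0: store L0 := 63 → M/I on L0; bus (none); mem=40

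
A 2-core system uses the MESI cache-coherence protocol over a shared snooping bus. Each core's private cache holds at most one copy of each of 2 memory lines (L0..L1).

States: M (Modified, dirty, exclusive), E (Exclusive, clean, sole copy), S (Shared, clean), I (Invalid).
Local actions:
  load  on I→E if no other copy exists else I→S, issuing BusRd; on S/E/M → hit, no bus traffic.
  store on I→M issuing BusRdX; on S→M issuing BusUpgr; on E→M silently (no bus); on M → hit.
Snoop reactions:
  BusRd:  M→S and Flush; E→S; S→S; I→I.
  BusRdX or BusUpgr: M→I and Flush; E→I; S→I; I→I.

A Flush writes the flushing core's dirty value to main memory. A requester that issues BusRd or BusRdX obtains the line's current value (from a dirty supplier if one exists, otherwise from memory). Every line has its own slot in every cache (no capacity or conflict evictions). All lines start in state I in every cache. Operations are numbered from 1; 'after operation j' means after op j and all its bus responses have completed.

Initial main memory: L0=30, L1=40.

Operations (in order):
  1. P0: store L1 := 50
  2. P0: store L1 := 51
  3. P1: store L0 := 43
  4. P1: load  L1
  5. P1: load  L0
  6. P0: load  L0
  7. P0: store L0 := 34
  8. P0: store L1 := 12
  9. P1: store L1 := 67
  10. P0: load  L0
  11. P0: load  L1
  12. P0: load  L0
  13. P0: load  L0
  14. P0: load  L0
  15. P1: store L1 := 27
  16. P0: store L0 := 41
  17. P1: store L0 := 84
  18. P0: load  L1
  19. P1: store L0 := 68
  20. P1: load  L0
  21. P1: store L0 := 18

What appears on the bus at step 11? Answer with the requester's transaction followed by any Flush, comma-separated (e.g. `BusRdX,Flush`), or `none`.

[1] P0: store L1 := 50 | P0:M(50), P1:I | bus: BusRdX
[2] P0: store L1 := 51 | P0:M(51), P1:I | bus: none
[3] P1: store L0 := 43 | P0:I, P1:M(43) | bus: BusRdX
[4] P1: load  L1 | P0:S(51), P1:S(51) | bus: BusRd,Flush
[5] P1: load  L0 | P0:I, P1:M(43) | bus: none
[6] P0: load  L0 | P0:S(43), P1:S(43) | bus: BusRd,Flush
[7] P0: store L0 := 34 | P0:M(34), P1:I | bus: BusUpgr
[8] P0: store L1 := 12 | P0:M(12), P1:I | bus: BusUpgr
[9] P1: store L1 := 67 | P0:I, P1:M(67) | bus: BusRdX,Flush
[10] P0: load  L0 | P0:M(34), P1:I | bus: none
[11] P0: load  L1 | P0:S(67), P1:S(67) | bus: BusRd,Flush
[12] P0: load  L0 | P0:M(34), P1:I | bus: none
[13] P0: load  L0 | P0:M(34), P1:I | bus: none
[14] P0: load  L0 | P0:M(34), P1:I | bus: none
[15] P1: store L1 := 27 | P0:I, P1:M(27) | bus: BusUpgr
[16] P0: store L0 := 41 | P0:M(41), P1:I | bus: none
[17] P1: store L0 := 84 | P0:I, P1:M(84) | bus: BusRdX,Flush
[18] P0: load  L1 | P0:S(27), P1:S(27) | bus: BusRd,Flush
[19] P1: store L0 := 68 | P0:I, P1:M(68) | bus: none
[20] P1: load  L0 | P0:I, P1:M(68) | bus: none
[21] P1: store L0 := 18 | P0:I, P1:M(18) | bus: none

bus = BusRd,Flush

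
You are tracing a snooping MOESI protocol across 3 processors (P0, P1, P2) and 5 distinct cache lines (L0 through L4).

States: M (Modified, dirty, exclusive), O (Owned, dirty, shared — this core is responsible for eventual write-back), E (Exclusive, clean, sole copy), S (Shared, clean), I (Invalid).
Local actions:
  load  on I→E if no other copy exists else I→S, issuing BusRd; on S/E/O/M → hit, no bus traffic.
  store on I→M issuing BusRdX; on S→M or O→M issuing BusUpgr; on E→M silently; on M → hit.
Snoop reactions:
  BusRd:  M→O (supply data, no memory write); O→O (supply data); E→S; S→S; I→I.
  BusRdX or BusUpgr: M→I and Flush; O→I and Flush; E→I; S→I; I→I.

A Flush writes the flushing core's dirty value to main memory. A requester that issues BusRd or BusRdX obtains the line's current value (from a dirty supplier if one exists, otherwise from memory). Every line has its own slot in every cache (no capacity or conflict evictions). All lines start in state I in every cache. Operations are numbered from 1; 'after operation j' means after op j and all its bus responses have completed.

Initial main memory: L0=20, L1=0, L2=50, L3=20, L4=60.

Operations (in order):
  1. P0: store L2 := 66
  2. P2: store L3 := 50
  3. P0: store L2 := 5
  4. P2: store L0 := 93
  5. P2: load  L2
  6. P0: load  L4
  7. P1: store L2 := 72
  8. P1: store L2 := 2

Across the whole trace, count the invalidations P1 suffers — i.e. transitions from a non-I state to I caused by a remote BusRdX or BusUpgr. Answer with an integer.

step 1: P0: store L2 := 66  ⟶  MII  (L2)  txn=BusRdX  M[L2]=50
step 2: P2: store L3 := 50  ⟶  IIM  (L3)  txn=BusRdX  M[L3]=20
step 3: P0: store L2 := 5  ⟶  MII  (L2)  txn=∅  M[L2]=50
step 4: P2: store L0 := 93  ⟶  IIM  (L0)  txn=BusRdX  M[L0]=20
step 5: P2: load  L2  ⟶  OIS  (L2)  txn=BusRd  M[L2]=50
step 6: P0: load  L4  ⟶  EII  (L4)  txn=BusRd  M[L4]=60
step 7: P1: store L2 := 72  ⟶  IMI  (L2)  txn=BusRdX+Flush  M[L2]=5
step 8: P1: store L2 := 2  ⟶  IMI  (L2)  txn=∅  M[L2]=5

invalidations = 0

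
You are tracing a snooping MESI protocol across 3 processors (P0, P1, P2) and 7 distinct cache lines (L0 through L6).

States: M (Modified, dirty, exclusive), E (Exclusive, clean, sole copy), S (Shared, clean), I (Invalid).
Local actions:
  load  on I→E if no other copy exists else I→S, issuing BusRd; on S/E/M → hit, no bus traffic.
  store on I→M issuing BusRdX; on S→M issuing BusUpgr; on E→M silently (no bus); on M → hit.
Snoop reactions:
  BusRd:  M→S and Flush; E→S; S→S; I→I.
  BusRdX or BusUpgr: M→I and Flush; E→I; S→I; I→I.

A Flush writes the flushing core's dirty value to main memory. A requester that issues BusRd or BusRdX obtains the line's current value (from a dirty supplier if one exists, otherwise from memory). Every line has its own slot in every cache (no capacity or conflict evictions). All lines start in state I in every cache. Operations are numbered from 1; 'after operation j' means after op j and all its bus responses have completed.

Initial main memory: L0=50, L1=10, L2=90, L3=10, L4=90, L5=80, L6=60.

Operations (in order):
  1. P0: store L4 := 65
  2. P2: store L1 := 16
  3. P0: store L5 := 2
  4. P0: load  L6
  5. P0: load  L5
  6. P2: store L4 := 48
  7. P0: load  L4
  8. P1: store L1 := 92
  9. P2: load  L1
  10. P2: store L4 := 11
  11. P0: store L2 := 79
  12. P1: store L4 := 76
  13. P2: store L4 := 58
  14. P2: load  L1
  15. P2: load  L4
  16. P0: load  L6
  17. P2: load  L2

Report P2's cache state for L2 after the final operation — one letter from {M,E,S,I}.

state = S

1. P0: store L4 := 65  bus=[BusRdX]  L4: P0=M P1=I P2=I  mem[L4]=90
2. P2: store L1 := 16  bus=[BusRdX]  L1: P0=I P1=I P2=M  mem[L1]=10
3. P0: store L5 := 2  bus=[BusRdX]  L5: P0=M P1=I P2=I  mem[L5]=80
4. P0: load  L6  bus=[BusRd]  L6: P0=E P1=I P2=I  mem[L6]=60
5. P0: load  L5  bus=[-]  L5: P0=M P1=I P2=I  mem[L5]=80
6. P2: store L4 := 48  bus=[BusRdX,Flush]  L4: P0=I P1=I P2=M  mem[L4]=65
7. P0: load  L4  bus=[BusRd,Flush]  L4: P0=S P1=I P2=S  mem[L4]=48
8. P1: store L1 := 92  bus=[BusRdX,Flush]  L1: P0=I P1=M P2=I  mem[L1]=16
9. P2: load  L1  bus=[BusRd,Flush]  L1: P0=I P1=S P2=S  mem[L1]=92
10. P2: store L4 := 11  bus=[BusUpgr]  L4: P0=I P1=I P2=M  mem[L4]=48
11. P0: store L2 := 79  bus=[BusRdX]  L2: P0=M P1=I P2=I  mem[L2]=90
12. P1: store L4 := 76  bus=[BusRdX,Flush]  L4: P0=I P1=M P2=I  mem[L4]=11
13. P2: store L4 := 58  bus=[BusRdX,Flush]  L4: P0=I P1=I P2=M  mem[L4]=76
14. P2: load  L1  bus=[-]  L1: P0=I P1=S P2=S  mem[L1]=92
15. P2: load  L4  bus=[-]  L4: P0=I P1=I P2=M  mem[L4]=76
16. P0: load  L6  bus=[-]  L6: P0=E P1=I P2=I  mem[L6]=60
17. P2: load  L2  bus=[BusRd,Flush]  L2: P0=S P1=I P2=S  mem[L2]=79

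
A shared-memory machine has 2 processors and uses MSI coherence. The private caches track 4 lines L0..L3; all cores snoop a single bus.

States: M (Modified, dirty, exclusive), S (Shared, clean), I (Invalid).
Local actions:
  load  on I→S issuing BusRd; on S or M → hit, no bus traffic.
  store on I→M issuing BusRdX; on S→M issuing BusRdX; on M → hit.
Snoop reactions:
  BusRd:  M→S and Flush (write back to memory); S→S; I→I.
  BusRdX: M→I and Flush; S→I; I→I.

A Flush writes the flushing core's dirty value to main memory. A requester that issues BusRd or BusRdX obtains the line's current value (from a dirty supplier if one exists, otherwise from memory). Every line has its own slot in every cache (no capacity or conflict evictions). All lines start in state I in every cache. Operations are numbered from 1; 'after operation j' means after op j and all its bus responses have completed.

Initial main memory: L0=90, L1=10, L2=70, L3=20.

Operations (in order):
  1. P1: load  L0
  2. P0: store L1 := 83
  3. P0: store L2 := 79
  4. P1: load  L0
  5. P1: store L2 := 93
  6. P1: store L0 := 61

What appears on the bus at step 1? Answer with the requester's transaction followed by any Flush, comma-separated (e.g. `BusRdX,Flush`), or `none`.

bus = BusRd

1. P1: load  L0  bus=[BusRd]  L0: P0=I P1=S  mem[L0]=90
2. P0: store L1 := 83  bus=[BusRdX]  L1: P0=M P1=I  mem[L1]=10
3. P0: store L2 := 79  bus=[BusRdX]  L2: P0=M P1=I  mem[L2]=70
4. P1: load  L0  bus=[-]  L0: P0=I P1=S  mem[L0]=90
5. P1: store L2 := 93  bus=[BusRdX,Flush]  L2: P0=I P1=M  mem[L2]=79
6. P1: store L0 := 61  bus=[BusRdX]  L0: P0=I P1=M  mem[L0]=90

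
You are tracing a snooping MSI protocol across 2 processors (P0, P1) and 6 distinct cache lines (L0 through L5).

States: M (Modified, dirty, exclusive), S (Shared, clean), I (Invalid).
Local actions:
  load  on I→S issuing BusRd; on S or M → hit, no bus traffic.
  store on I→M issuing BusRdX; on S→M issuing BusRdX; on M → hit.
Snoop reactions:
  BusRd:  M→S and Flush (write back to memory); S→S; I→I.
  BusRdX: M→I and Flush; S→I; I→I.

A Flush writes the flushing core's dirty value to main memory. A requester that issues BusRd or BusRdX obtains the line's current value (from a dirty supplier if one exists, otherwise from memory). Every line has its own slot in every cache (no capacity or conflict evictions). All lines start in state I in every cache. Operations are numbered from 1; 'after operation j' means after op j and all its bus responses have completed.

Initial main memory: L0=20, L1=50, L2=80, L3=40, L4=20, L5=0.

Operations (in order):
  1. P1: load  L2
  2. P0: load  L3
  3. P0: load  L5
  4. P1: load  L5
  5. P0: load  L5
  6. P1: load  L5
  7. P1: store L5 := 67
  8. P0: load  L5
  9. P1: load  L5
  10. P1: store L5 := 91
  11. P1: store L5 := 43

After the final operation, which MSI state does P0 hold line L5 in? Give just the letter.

step 1: P1: load  L2  ⟶  IS  (L2)  txn=BusRd  M[L2]=80
step 2: P0: load  L3  ⟶  SI  (L3)  txn=BusRd  M[L3]=40
step 3: P0: load  L5  ⟶  SI  (L5)  txn=BusRd  M[L5]=0
step 4: P1: load  L5  ⟶  SS  (L5)  txn=BusRd  M[L5]=0
step 5: P0: load  L5  ⟶  SS  (L5)  txn=∅  M[L5]=0
step 6: P1: load  L5  ⟶  SS  (L5)  txn=∅  M[L5]=0
step 7: P1: store L5 := 67  ⟶  IM  (L5)  txn=BusRdX  M[L5]=0
step 8: P0: load  L5  ⟶  SS  (L5)  txn=BusRd+Flush  M[L5]=67
step 9: P1: load  L5  ⟶  SS  (L5)  txn=∅  M[L5]=67
step 10: P1: store L5 := 91  ⟶  IM  (L5)  txn=BusRdX  M[L5]=67
step 11: P1: store L5 := 43  ⟶  IM  (L5)  txn=∅  M[L5]=67

state = I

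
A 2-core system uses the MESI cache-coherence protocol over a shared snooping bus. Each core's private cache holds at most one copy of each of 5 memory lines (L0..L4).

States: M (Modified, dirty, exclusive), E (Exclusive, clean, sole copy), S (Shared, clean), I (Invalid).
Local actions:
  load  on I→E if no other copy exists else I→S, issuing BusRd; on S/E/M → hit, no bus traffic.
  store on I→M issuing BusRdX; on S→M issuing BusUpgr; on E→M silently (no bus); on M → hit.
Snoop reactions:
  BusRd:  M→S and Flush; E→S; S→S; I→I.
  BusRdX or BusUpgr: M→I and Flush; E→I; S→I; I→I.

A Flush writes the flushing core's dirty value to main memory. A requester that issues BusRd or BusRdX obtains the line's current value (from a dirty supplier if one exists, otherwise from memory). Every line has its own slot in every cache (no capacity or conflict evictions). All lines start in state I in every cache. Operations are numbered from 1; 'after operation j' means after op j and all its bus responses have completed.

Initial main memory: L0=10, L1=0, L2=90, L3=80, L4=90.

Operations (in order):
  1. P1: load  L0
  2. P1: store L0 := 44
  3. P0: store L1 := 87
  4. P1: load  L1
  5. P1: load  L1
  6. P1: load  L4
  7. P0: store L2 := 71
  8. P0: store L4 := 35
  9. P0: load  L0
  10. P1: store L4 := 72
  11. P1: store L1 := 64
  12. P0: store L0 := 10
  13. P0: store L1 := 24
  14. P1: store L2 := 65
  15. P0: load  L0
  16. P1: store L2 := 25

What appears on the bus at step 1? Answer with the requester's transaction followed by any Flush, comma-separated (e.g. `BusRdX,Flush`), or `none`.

step 1: P1: load  L0  ⟶  IE  (L0)  txn=BusRd  M[L0]=10
step 2: P1: store L0 := 44  ⟶  IM  (L0)  txn=∅  M[L0]=10
step 3: P0: store L1 := 87  ⟶  MI  (L1)  txn=BusRdX  M[L1]=0
step 4: P1: load  L1  ⟶  SS  (L1)  txn=BusRd+Flush  M[L1]=87
step 5: P1: load  L1  ⟶  SS  (L1)  txn=∅  M[L1]=87
step 6: P1: load  L4  ⟶  IE  (L4)  txn=BusRd  M[L4]=90
step 7: P0: store L2 := 71  ⟶  MI  (L2)  txn=BusRdX  M[L2]=90
step 8: P0: store L4 := 35  ⟶  MI  (L4)  txn=BusRdX  M[L4]=90
step 9: P0: load  L0  ⟶  SS  (L0)  txn=BusRd+Flush  M[L0]=44
step 10: P1: store L4 := 72  ⟶  IM  (L4)  txn=BusRdX+Flush  M[L4]=35
step 11: P1: store L1 := 64  ⟶  IM  (L1)  txn=BusUpgr  M[L1]=87
step 12: P0: store L0 := 10  ⟶  MI  (L0)  txn=BusUpgr  M[L0]=44
step 13: P0: store L1 := 24  ⟶  MI  (L1)  txn=BusRdX+Flush  M[L1]=64
step 14: P1: store L2 := 65  ⟶  IM  (L2)  txn=BusRdX+Flush  M[L2]=71
step 15: P0: load  L0  ⟶  MI  (L0)  txn=∅  M[L0]=44
step 16: P1: store L2 := 25  ⟶  IM  (L2)  txn=∅  M[L2]=71

bus = BusRd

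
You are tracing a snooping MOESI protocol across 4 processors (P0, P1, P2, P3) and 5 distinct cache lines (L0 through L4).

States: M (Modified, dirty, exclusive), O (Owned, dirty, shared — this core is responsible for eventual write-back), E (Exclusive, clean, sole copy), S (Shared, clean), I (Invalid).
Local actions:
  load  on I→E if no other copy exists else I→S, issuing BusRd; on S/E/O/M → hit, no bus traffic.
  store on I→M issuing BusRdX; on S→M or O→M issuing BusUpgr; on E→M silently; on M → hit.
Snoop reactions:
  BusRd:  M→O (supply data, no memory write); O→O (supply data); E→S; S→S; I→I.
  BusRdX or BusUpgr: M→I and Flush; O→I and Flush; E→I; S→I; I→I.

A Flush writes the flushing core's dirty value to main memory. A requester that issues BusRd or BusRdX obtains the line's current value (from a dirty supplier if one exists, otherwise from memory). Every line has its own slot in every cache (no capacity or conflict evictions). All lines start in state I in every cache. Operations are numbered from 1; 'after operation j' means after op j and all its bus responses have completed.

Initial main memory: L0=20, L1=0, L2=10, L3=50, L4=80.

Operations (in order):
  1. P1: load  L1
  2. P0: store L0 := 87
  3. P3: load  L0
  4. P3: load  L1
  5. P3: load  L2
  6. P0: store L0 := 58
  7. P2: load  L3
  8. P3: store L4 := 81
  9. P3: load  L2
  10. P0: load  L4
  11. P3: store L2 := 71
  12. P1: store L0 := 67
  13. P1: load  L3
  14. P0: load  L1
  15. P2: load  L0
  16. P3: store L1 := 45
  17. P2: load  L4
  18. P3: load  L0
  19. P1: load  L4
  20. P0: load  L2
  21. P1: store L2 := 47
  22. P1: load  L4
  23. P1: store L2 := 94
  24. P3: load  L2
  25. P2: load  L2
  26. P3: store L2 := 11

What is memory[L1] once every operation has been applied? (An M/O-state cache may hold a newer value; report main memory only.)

memory[L1] = 0

[1] P1: load  L1 | P0:I, P1:E(0), P2:I, P3:I | bus: BusRd
[2] P0: store L0 := 87 | P0:M(87), P1:I, P2:I, P3:I | bus: BusRdX
[3] P3: load  L0 | P0:O(87), P1:I, P2:I, P3:S(87) | bus: BusRd
[4] P3: load  L1 | P0:I, P1:S(0), P2:I, P3:S(0) | bus: BusRd
[5] P3: load  L2 | P0:I, P1:I, P2:I, P3:E(10) | bus: BusRd
[6] P0: store L0 := 58 | P0:M(58), P1:I, P2:I, P3:I | bus: BusUpgr
[7] P2: load  L3 | P0:I, P1:I, P2:E(50), P3:I | bus: BusRd
[8] P3: store L4 := 81 | P0:I, P1:I, P2:I, P3:M(81) | bus: BusRdX
[9] P3: load  L2 | P0:I, P1:I, P2:I, P3:E(10) | bus: none
[10] P0: load  L4 | P0:S(81), P1:I, P2:I, P3:O(81) | bus: BusRd
[11] P3: store L2 := 71 | P0:I, P1:I, P2:I, P3:M(71) | bus: none
[12] P1: store L0 := 67 | P0:I, P1:M(67), P2:I, P3:I | bus: BusRdX,Flush
[13] P1: load  L3 | P0:I, P1:S(50), P2:S(50), P3:I | bus: BusRd
[14] P0: load  L1 | P0:S(0), P1:S(0), P2:I, P3:S(0) | bus: BusRd
[15] P2: load  L0 | P0:I, P1:O(67), P2:S(67), P3:I | bus: BusRd
[16] P3: store L1 := 45 | P0:I, P1:I, P2:I, P3:M(45) | bus: BusUpgr
[17] P2: load  L4 | P0:S(81), P1:I, P2:S(81), P3:O(81) | bus: BusRd
[18] P3: load  L0 | P0:I, P1:O(67), P2:S(67), P3:S(67) | bus: BusRd
[19] P1: load  L4 | P0:S(81), P1:S(81), P2:S(81), P3:O(81) | bus: BusRd
[20] P0: load  L2 | P0:S(71), P1:I, P2:I, P3:O(71) | bus: BusRd
[21] P1: store L2 := 47 | P0:I, P1:M(47), P2:I, P3:I | bus: BusRdX,Flush
[22] P1: load  L4 | P0:S(81), P1:S(81), P2:S(81), P3:O(81) | bus: none
[23] P1: store L2 := 94 | P0:I, P1:M(94), P2:I, P3:I | bus: none
[24] P3: load  L2 | P0:I, P1:O(94), P2:I, P3:S(94) | bus: BusRd
[25] P2: load  L2 | P0:I, P1:O(94), P2:S(94), P3:S(94) | bus: BusRd
[26] P3: store L2 := 11 | P0:I, P1:I, P2:I, P3:M(11) | bus: BusUpgr,Flush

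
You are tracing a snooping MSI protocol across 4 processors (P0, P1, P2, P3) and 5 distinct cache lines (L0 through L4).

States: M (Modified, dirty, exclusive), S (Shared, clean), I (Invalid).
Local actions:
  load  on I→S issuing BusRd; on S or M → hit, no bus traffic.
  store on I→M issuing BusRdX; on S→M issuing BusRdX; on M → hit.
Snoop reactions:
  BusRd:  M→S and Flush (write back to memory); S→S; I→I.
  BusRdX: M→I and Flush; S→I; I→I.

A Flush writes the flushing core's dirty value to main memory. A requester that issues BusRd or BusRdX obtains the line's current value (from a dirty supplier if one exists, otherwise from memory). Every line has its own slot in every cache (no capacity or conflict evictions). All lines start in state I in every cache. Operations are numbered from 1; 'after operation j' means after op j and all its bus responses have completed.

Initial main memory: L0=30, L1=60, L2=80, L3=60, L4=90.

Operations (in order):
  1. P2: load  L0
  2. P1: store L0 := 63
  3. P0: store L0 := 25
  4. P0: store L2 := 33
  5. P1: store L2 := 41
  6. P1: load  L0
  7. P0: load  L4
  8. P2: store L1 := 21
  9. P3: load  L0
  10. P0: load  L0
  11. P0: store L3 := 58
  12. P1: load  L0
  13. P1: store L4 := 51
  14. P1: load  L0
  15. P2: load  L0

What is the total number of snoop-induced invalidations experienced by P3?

  op1 P2: load  L0 → I/I/S/I on L0; bus BusRd; mem=30
  op2 P1: store L0 := 63 → I/M/I/I on L0; bus BusRdX; mem=30
  op3 P0: store L0 := 25 → M/I/I/I on L0; bus BusRdX Flush; mem=63
  op4 P0: store L2 := 33 → M/I/I/I on L2; bus BusRdX; mem=80
  op5 P1: store L2 := 41 → I/M/I/I on L2; bus BusRdX Flush; mem=33
  op6 P1: load  L0 → S/S/I/I on L0; bus BusRd Flush; mem=25
  op7 P0: load  L4 → S/I/I/I on L4; bus BusRd; mem=90
  op8 P2: store L1 := 21 → I/I/M/I on L1; bus BusRdX; mem=60
  op9 P3: load  L0 → S/S/I/S on L0; bus BusRd; mem=25
  op10 P0: load  L0 → S/S/I/S on L0; bus (none); mem=25
  op11 P0: store L3 := 58 → M/I/I/I on L3; bus BusRdX; mem=60
  op12 P1: load  L0 → S/S/I/S on L0; bus (none); mem=25
  op13 P1: store L4 := 51 → I/M/I/I on L4; bus BusRdX; mem=90
  op14 P1: load  L0 → S/S/I/S on L0; bus (none); mem=25
  op15 P2: load  L0 → S/S/S/S on L0; bus BusRd; mem=25

invalidations = 0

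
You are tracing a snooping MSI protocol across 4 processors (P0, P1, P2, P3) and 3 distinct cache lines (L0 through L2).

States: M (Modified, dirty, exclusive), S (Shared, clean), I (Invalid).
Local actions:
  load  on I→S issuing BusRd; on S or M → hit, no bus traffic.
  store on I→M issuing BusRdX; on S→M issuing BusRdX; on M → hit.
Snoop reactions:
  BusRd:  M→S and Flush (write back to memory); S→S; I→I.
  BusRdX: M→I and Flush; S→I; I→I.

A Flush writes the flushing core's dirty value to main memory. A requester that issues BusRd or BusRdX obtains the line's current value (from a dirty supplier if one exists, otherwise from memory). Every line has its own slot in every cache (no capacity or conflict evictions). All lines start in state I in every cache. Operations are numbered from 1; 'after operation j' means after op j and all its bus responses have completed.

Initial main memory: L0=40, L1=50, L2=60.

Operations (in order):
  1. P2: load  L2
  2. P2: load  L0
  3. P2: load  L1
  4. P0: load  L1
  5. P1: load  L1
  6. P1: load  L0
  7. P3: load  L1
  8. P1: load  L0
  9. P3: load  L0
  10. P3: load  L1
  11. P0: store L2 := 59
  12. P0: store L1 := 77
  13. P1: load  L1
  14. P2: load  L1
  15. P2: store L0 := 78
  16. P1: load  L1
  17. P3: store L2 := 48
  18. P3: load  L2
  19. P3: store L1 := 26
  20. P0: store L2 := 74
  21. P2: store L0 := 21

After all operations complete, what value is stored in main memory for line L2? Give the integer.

memory[L2] = 48

  op1 P2: load  L2 → I/I/S/I on L2; bus BusRd; mem=60
  op2 P2: load  L0 → I/I/S/I on L0; bus BusRd; mem=40
  op3 P2: load  L1 → I/I/S/I on L1; bus BusRd; mem=50
  op4 P0: load  L1 → S/I/S/I on L1; bus BusRd; mem=50
  op5 P1: load  L1 → S/S/S/I on L1; bus BusRd; mem=50
  op6 P1: load  L0 → I/S/S/I on L0; bus BusRd; mem=40
  op7 P3: load  L1 → S/S/S/S on L1; bus BusRd; mem=50
  op8 P1: load  L0 → I/S/S/I on L0; bus (none); mem=40
  op9 P3: load  L0 → I/S/S/S on L0; bus BusRd; mem=40
  op10 P3: load  L1 → S/S/S/S on L1; bus (none); mem=50
  op11 P0: store L2 := 59 → M/I/I/I on L2; bus BusRdX; mem=60
  op12 P0: store L1 := 77 → M/I/I/I on L1; bus BusRdX; mem=50
  op13 P1: load  L1 → S/S/I/I on L1; bus BusRd Flush; mem=77
  op14 P2: load  L1 → S/S/S/I on L1; bus BusRd; mem=77
  op15 P2: store L0 := 78 → I/I/M/I on L0; bus BusRdX; mem=40
  op16 P1: load  L1 → S/S/S/I on L1; bus (none); mem=77
  op17 P3: store L2 := 48 → I/I/I/M on L2; bus BusRdX Flush; mem=59
  op18 P3: load  L2 → I/I/I/M on L2; bus (none); mem=59
  op19 P3: store L1 := 26 → I/I/I/M on L1; bus BusRdX; mem=77
  op20 P0: store L2 := 74 → M/I/I/I on L2; bus BusRdX Flush; mem=48
  op21 P2: store L0 := 21 → I/I/M/I on L0; bus (none); mem=40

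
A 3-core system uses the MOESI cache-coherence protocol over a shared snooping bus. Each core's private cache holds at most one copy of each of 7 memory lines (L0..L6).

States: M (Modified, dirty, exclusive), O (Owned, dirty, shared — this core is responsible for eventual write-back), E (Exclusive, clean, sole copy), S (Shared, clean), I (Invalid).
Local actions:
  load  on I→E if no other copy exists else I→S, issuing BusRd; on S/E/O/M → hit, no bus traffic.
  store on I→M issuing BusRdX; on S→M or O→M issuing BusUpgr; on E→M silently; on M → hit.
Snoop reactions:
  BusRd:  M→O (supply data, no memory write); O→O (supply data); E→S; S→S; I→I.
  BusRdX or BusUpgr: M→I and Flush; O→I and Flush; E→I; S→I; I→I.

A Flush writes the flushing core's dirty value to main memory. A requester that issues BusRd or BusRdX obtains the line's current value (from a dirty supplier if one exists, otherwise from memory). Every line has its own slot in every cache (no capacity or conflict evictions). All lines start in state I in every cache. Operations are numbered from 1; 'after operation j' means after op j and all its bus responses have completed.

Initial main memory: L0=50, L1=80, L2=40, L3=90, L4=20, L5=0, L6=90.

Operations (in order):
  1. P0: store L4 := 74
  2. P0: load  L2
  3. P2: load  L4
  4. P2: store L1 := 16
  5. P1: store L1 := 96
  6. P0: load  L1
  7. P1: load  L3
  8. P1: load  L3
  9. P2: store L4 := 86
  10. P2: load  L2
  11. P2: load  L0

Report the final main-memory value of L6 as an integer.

[1] P0: store L4 := 74 | P0:M(74), P1:I, P2:I | bus: BusRdX
[2] P0: load  L2 | P0:E(40), P1:I, P2:I | bus: BusRd
[3] P2: load  L4 | P0:O(74), P1:I, P2:S(74) | bus: BusRd
[4] P2: store L1 := 16 | P0:I, P1:I, P2:M(16) | bus: BusRdX
[5] P1: store L1 := 96 | P0:I, P1:M(96), P2:I | bus: BusRdX,Flush
[6] P0: load  L1 | P0:S(96), P1:O(96), P2:I | bus: BusRd
[7] P1: load  L3 | P0:I, P1:E(90), P2:I | bus: BusRd
[8] P1: load  L3 | P0:I, P1:E(90), P2:I | bus: none
[9] P2: store L4 := 86 | P0:I, P1:I, P2:M(86) | bus: BusUpgr,Flush
[10] P2: load  L2 | P0:S(40), P1:I, P2:S(40) | bus: BusRd
[11] P2: load  L0 | P0:I, P1:I, P2:E(50) | bus: BusRd

memory[L6] = 90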